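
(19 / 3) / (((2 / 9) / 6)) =171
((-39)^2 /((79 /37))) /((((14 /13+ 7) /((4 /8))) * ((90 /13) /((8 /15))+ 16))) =1.52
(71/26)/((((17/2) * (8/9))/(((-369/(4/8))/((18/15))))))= -392985/1768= -222.28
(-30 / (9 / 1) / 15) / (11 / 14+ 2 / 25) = -700 / 2727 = -0.26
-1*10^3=-1000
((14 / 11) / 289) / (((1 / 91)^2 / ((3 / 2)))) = 173901 / 3179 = 54.70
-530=-530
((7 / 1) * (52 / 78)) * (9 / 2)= 21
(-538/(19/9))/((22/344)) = -832824/209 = -3984.80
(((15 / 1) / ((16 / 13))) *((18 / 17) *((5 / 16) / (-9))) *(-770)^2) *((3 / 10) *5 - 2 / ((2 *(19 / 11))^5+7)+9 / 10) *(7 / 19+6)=-67341123525400725 / 16612541168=-4053631.70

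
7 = 7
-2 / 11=-0.18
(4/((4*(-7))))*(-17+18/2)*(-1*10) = -80/7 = -11.43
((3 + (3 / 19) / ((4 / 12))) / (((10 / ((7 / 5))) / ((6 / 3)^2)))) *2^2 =3696 / 475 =7.78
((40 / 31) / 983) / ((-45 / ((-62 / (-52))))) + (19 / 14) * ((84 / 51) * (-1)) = -4370486 / 1955187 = -2.24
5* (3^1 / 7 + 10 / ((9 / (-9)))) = -335 / 7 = -47.86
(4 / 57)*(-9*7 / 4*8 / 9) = -56 / 57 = -0.98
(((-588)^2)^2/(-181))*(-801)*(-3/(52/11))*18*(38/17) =-540321029356002048/40001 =-13507688041699.01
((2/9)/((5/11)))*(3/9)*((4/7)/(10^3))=11/118125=0.00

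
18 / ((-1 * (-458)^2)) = -9 / 104882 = -0.00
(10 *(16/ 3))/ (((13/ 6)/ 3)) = 960/ 13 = 73.85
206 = 206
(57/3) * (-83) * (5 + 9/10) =-93043/10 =-9304.30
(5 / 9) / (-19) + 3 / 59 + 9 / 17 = 94507 / 171513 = 0.55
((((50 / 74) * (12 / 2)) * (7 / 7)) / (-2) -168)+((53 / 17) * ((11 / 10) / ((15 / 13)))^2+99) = -965109511 / 14152500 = -68.19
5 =5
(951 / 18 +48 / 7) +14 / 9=7717 / 126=61.25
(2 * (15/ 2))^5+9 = 759384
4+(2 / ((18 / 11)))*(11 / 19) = 805 / 171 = 4.71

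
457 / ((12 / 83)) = 3160.92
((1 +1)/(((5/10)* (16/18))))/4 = 9/8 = 1.12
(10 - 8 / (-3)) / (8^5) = 19 / 49152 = 0.00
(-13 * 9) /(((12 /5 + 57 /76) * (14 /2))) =-260 /49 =-5.31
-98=-98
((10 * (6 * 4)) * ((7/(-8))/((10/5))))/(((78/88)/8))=-12320/13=-947.69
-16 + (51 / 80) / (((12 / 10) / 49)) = 321 / 32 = 10.03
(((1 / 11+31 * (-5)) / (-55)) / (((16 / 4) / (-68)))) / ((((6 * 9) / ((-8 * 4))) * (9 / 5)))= 154496 / 9801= 15.76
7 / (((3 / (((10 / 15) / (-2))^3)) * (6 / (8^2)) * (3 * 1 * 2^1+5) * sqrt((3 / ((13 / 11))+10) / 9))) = -224 * sqrt(2119) / 145233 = -0.07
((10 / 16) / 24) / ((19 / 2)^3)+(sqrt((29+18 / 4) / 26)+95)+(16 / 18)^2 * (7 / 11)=sqrt(871) / 26+4669224581 / 48890952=96.64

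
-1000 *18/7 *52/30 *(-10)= 312000/7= 44571.43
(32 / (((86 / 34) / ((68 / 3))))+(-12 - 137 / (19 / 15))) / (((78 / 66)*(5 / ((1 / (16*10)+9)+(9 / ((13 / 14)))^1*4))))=10380436561 / 7706400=1346.99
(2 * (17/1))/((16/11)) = 187/8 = 23.38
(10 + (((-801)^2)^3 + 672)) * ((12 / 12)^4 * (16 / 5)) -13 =4225859747993687663 / 5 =845171949598737532.60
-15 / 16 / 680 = -3 / 2176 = -0.00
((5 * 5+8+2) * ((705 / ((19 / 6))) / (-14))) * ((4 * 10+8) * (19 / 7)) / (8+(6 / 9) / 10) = -7614000 / 847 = -8989.37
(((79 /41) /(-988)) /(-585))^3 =493039 /13307301667993214232000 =0.00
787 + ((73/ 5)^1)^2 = 25004/ 25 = 1000.16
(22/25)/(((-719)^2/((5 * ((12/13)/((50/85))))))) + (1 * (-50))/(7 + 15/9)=-969299631/168012325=-5.77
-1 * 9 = -9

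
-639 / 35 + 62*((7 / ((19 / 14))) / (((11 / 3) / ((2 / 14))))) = -42411 / 7315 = -5.80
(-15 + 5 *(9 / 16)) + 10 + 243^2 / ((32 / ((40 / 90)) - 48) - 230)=-475997 / 1648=-288.83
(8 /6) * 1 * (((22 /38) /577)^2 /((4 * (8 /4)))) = 121 /721124214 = 0.00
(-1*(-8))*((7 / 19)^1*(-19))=-56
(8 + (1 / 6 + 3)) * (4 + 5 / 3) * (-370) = -210715 / 9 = -23412.78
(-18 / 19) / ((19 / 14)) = -252 / 361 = -0.70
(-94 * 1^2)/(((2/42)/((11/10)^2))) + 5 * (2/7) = -835489/350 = -2387.11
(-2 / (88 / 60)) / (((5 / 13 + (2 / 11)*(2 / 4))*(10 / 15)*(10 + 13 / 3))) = -1755 / 5848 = -0.30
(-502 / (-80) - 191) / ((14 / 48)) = -22167 / 35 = -633.34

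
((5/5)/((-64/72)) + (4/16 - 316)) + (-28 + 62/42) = -57691/168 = -343.40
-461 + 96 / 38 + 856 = 7553 / 19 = 397.53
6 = 6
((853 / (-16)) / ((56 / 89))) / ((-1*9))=75917 / 8064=9.41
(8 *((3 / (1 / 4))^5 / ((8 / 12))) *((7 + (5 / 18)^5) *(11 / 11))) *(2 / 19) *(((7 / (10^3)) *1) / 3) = 2963542624 / 577125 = 5135.01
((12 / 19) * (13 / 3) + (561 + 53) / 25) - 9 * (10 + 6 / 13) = -412842 / 6175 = -66.86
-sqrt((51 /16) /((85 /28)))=-sqrt(105) /10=-1.02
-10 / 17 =-0.59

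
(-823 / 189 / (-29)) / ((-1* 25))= -823 / 137025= -0.01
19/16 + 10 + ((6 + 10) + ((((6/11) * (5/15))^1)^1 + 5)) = 5697/176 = 32.37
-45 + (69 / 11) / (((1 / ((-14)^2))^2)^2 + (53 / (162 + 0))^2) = 155098416539889 / 11400101582507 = 13.61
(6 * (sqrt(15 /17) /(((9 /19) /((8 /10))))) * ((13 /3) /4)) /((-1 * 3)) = -494 * sqrt(255) /2295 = -3.44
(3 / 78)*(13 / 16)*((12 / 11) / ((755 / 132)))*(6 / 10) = 27 / 7550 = 0.00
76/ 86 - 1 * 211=-9035/ 43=-210.12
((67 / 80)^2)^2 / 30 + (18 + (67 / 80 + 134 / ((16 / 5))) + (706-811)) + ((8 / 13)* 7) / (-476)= -12024930282259 / 271564800000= -44.28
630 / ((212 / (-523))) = -164745 / 106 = -1554.20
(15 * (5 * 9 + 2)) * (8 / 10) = 564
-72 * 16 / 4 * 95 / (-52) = 6840 / 13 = 526.15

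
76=76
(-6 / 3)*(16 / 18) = -16 / 9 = -1.78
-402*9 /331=-3618 /331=-10.93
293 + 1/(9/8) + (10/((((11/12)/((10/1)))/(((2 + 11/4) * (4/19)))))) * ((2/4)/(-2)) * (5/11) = 306545/1089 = 281.49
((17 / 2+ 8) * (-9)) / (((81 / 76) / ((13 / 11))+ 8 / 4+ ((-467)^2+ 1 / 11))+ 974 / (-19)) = -537966 / 789888883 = -0.00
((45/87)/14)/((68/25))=375/27608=0.01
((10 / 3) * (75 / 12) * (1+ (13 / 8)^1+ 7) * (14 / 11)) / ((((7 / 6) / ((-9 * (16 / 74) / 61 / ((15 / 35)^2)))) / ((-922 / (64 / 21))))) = 415072875 / 36112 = 11494.04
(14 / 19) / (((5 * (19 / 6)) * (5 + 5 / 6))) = 72 / 9025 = 0.01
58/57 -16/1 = -854/57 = -14.98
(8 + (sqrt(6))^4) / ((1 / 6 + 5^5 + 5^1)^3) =9504 / 6624546273541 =0.00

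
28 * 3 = 84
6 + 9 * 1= 15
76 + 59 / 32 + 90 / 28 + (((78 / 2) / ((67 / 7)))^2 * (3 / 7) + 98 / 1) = 187204085 / 1005536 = 186.17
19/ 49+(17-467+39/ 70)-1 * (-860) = 201363/ 490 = 410.94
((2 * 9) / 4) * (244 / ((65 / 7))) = 7686 / 65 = 118.25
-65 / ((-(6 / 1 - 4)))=65 / 2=32.50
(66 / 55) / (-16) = -3 / 40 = -0.08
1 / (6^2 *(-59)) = -0.00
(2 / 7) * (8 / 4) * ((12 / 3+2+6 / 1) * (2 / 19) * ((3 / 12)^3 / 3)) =1 / 266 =0.00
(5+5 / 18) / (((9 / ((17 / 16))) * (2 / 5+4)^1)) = 8075 / 57024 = 0.14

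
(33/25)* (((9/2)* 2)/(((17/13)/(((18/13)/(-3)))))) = -1782/425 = -4.19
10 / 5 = 2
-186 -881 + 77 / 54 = -57541 / 54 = -1065.57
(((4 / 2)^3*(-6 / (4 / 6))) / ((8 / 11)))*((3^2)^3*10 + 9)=-722601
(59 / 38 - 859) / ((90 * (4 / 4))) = -10861 / 1140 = -9.53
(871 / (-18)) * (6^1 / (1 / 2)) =-580.67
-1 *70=-70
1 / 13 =0.08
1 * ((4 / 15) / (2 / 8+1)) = 16 / 75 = 0.21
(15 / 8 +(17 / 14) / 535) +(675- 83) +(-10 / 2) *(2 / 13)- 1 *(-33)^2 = -193140001 / 389480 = -495.89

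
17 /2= 8.50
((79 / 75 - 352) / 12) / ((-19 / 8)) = 52642 / 4275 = 12.31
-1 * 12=-12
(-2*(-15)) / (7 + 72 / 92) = 690 / 179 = 3.85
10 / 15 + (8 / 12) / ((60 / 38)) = 49 / 45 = 1.09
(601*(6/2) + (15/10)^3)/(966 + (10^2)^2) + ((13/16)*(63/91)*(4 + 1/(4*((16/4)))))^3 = 1112858481651/91989475328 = 12.10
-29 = -29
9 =9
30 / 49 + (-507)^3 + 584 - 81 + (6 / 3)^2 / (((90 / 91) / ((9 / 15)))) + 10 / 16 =-3831506088281 / 29400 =-130323336.34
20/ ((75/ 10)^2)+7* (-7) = -2189/ 45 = -48.64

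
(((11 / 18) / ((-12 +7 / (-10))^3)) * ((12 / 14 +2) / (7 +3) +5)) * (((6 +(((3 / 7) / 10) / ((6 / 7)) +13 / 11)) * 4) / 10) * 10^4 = -45.62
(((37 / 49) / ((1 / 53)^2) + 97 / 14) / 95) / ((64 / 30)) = 625635 / 59584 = 10.50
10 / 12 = 5 / 6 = 0.83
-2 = -2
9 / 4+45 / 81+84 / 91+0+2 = 2681 / 468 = 5.73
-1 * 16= -16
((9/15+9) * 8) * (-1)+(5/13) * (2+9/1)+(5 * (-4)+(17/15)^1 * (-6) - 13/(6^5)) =-50226029/505440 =-99.37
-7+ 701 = 694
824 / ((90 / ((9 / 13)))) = 412 / 65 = 6.34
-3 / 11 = -0.27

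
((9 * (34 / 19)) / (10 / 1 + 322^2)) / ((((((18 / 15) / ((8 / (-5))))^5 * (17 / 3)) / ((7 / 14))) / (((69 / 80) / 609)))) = -736 / 8998824555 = -0.00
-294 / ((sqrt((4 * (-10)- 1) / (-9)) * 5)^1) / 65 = -882 * sqrt(41) / 13325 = -0.42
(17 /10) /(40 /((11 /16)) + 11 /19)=3553 /122810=0.03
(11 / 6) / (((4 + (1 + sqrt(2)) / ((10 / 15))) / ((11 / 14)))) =1331 / 4326 - 121 * sqrt(2) / 1442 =0.19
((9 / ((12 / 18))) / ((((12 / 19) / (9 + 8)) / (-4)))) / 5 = -2907 / 10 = -290.70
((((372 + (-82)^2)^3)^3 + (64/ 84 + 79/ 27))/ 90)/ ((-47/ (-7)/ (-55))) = -94836812934477256625791504905324731891/ 22842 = -4151861173911096078530405000000000.00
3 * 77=231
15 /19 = 0.79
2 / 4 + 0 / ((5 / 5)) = 1 / 2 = 0.50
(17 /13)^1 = 17 /13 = 1.31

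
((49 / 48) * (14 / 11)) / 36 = 0.04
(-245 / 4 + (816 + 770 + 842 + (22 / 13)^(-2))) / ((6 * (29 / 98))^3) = 11232302977 / 26559621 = 422.91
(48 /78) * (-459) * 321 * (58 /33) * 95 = -2164901040 /143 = -15139168.11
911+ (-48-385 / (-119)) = 14726 / 17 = 866.24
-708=-708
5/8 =0.62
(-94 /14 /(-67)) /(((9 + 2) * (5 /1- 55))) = -0.00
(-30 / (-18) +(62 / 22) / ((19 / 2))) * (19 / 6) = 1231 / 198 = 6.22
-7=-7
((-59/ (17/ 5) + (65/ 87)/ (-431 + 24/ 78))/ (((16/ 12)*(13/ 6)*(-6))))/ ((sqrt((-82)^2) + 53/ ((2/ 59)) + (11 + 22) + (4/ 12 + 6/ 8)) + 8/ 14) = 0.00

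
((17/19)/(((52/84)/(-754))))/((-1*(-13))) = -20706/247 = -83.83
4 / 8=0.50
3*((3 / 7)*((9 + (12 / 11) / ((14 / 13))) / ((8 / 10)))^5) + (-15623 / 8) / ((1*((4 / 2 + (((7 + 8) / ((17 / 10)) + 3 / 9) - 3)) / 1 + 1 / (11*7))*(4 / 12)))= 245386170134525369334789 / 622481707789534208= 394206.23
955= 955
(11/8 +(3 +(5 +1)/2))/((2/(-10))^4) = 36875/8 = 4609.38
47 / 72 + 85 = 6167 / 72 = 85.65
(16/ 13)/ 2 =8/ 13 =0.62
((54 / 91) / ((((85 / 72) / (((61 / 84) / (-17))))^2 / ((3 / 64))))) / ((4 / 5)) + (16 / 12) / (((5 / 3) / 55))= 2621840491169 / 59587222240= 44.00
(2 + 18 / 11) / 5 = 8 / 11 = 0.73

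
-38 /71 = -0.54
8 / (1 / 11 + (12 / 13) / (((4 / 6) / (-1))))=-1144 / 185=-6.18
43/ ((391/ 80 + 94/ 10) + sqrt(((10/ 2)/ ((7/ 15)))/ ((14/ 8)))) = 2.57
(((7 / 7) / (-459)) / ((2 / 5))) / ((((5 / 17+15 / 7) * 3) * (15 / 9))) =-7 / 15660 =-0.00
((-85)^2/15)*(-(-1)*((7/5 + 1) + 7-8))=2023/3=674.33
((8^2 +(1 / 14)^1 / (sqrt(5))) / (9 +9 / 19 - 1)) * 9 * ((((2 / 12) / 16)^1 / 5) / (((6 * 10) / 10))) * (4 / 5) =19 * sqrt(5) / 4508000 +76 / 4025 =0.02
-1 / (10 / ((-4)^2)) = -8 / 5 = -1.60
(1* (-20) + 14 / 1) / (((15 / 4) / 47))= -75.20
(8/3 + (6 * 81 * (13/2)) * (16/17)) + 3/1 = 151921/51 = 2978.84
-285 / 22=-12.95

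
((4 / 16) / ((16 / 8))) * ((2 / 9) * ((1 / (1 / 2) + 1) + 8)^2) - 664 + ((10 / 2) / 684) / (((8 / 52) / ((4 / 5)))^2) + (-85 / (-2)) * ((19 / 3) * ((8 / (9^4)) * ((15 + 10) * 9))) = -487496287 / 831060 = -586.60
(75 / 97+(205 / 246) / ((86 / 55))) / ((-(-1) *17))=65375 / 850884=0.08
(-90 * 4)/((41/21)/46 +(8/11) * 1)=-3825360/8179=-467.71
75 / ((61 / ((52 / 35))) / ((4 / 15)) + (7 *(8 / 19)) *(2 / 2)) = 296400 / 620123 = 0.48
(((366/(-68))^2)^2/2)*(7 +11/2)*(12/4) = 84113484075/5345344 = 15735.84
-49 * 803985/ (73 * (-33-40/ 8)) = 14201.61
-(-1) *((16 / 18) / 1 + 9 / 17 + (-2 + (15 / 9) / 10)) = -127 / 306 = -0.42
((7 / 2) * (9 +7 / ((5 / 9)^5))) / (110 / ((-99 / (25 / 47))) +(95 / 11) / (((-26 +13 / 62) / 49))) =-1916008975881 / 65874625000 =-29.09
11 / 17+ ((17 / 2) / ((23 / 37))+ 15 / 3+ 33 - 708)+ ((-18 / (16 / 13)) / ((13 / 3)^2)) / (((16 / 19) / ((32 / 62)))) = -827140241 / 1260584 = -656.16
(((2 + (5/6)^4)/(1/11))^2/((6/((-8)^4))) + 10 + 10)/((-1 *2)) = -5009155906/19683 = -254491.49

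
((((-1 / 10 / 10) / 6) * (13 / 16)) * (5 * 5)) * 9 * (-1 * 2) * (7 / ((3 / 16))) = 91 / 4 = 22.75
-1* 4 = -4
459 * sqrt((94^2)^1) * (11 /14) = 237303 /7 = 33900.43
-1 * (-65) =65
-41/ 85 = -0.48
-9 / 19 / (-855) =1 / 1805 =0.00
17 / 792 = 0.02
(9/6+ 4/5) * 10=23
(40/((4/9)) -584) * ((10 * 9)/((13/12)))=-41040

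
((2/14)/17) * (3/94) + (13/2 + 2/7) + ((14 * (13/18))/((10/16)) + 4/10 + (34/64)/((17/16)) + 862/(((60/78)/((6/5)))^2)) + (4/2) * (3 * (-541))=-10106708161/8988750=-1124.37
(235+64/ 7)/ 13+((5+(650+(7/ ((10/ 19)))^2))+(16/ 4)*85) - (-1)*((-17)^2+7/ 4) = 3370231/ 2275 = 1481.42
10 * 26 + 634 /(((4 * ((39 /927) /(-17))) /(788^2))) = -516998281492 /13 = -39769098576.31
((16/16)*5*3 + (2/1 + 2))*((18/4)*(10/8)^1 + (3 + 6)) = 2223/8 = 277.88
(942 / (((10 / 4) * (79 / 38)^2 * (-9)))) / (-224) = 56677 / 1310610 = 0.04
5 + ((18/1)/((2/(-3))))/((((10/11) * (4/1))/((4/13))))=2.72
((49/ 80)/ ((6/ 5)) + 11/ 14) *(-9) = -2613/ 224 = -11.67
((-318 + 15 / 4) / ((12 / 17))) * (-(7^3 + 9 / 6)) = 4907747 / 32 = 153367.09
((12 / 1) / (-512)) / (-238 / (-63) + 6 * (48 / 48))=-27 / 11264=-0.00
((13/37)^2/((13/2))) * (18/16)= 0.02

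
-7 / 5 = -1.40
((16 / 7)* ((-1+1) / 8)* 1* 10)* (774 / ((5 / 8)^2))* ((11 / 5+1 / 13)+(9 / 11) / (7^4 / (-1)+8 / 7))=0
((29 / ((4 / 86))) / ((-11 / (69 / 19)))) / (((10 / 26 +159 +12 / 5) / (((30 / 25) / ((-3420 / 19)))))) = 372853 / 43956880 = 0.01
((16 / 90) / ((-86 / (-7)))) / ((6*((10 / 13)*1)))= 91 / 29025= 0.00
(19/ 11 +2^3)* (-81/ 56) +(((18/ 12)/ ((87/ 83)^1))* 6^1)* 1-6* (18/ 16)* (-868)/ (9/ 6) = 69678825/ 17864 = 3900.52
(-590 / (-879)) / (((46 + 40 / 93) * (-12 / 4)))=-9145 / 1897761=-0.00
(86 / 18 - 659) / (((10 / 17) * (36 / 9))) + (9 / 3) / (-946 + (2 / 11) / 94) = -2039817089 / 7336215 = -278.05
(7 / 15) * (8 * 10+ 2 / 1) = 574 / 15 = 38.27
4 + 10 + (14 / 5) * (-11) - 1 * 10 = -134 / 5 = -26.80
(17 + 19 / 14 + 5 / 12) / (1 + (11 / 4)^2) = 6308 / 2877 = 2.19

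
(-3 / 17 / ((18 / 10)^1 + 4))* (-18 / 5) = 54 / 493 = 0.11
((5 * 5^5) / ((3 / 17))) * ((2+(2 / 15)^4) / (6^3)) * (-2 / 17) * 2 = -1265825 / 6561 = -192.93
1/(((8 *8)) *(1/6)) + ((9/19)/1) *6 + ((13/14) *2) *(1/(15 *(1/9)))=86187/21280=4.05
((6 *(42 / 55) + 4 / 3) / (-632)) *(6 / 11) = -244 / 47795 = -0.01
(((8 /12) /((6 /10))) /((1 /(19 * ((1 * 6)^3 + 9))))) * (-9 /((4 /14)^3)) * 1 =-1832906.25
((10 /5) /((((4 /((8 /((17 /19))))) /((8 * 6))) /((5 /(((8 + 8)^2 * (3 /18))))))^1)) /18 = 95 /68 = 1.40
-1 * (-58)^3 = 195112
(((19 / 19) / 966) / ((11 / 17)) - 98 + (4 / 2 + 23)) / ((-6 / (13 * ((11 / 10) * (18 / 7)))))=447.38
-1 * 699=-699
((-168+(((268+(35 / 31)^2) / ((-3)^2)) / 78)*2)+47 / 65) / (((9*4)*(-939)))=140413933 / 28506152610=0.00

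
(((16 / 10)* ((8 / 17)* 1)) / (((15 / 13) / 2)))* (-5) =-1664 / 255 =-6.53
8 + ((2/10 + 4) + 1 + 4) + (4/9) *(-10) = 574/45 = 12.76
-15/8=-1.88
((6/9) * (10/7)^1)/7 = 0.14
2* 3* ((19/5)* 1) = 114/5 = 22.80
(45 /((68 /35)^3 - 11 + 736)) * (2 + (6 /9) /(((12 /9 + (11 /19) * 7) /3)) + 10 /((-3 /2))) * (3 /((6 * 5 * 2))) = -42403375 /3213144583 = -0.01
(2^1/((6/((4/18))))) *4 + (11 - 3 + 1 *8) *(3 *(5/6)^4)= 211/9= 23.44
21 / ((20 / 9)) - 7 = 49 / 20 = 2.45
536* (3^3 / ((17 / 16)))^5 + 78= 8064612966196398 / 1419857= 5679876893.37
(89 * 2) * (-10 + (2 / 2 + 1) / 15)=-26344 / 15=-1756.27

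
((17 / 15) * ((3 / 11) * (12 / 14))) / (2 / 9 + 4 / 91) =5967 / 5995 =1.00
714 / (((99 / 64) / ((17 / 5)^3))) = 74834816 / 4125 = 18141.77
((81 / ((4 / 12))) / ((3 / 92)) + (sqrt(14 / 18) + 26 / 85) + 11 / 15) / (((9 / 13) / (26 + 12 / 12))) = 13 * sqrt(7) + 4941365 / 17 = 290702.92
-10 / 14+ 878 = 6141 / 7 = 877.29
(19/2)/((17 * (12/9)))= 57/136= 0.42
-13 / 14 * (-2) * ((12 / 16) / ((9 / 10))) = 65 / 42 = 1.55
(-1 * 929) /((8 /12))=-2787 /2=-1393.50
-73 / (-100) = 73 / 100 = 0.73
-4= -4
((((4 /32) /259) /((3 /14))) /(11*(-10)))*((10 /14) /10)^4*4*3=-1 /156353120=-0.00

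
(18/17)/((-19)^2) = 0.00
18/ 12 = 3/ 2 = 1.50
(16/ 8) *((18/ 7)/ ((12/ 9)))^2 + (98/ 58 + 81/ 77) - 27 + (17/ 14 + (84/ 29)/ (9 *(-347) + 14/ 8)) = -276873609/ 17741185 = -15.61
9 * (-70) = -630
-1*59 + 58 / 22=-620 / 11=-56.36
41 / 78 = 0.53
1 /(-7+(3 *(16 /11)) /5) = -55 /337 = -0.16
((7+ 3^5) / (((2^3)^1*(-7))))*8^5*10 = -10240000 / 7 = -1462857.14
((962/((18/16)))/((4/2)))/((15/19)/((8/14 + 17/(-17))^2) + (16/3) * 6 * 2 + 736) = 73112/137535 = 0.53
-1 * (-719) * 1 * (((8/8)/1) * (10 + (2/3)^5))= 1770178/243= 7284.68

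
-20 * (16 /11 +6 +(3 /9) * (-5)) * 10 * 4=-152800 /33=-4630.30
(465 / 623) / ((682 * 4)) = 15 / 54824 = 0.00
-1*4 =-4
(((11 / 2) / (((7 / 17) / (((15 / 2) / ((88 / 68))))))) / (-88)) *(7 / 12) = -1445 / 2816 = -0.51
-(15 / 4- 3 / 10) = -69 / 20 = -3.45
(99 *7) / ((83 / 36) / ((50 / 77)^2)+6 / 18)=62370000 / 522107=119.46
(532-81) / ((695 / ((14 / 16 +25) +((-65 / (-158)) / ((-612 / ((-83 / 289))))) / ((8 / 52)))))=16.79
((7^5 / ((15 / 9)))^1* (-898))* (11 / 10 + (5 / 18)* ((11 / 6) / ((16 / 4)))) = -11114086.27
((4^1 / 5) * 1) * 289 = 1156 / 5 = 231.20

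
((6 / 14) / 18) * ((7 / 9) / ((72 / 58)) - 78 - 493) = -184801 / 13608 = -13.58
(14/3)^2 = 196/9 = 21.78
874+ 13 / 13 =875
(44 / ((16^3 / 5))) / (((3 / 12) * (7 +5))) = 55 / 3072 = 0.02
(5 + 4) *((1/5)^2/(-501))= -3/4175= -0.00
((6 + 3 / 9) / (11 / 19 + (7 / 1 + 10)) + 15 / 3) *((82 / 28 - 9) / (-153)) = 26855 / 126252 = 0.21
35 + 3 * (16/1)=83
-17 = -17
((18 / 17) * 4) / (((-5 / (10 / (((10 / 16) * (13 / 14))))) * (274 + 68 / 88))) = -118272 / 2226575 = -0.05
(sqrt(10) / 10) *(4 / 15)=2 *sqrt(10) / 75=0.08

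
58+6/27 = 524/9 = 58.22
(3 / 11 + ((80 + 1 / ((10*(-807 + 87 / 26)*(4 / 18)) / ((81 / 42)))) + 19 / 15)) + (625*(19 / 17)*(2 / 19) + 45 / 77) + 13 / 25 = 7766456209 / 49730100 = 156.17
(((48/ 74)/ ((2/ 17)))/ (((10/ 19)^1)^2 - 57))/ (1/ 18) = -1325592/ 757649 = -1.75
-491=-491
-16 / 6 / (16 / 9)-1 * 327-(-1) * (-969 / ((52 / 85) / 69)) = -109620.52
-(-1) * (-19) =-19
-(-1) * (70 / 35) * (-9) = -18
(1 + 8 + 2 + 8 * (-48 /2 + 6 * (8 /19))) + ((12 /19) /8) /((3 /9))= -6101 /38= -160.55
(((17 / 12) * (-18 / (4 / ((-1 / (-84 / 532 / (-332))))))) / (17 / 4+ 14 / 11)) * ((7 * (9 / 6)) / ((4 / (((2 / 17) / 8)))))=121429 / 1296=93.70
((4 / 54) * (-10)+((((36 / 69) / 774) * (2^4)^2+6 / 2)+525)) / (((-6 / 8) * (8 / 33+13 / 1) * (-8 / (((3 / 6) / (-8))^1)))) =-38731033 / 93353688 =-0.41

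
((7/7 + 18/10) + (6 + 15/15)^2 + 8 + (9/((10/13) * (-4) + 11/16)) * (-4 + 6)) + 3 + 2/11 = 55.45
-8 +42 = 34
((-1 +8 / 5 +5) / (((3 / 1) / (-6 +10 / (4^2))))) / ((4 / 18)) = -903 / 20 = -45.15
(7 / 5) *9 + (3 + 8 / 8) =83 / 5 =16.60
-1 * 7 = -7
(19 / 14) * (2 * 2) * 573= 21774 / 7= 3110.57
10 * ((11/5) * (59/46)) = 649/23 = 28.22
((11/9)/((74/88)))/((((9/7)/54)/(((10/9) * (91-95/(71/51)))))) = 109500160/70929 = 1543.80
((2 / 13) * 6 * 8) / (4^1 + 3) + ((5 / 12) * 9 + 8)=4661 / 364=12.80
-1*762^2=-580644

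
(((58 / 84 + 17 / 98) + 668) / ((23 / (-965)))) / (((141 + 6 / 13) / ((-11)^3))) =1641737968585 / 6217659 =264044.39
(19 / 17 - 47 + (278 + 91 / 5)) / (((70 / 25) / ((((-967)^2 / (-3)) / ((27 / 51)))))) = -19895888653 / 378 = -52634626.07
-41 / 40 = -1.02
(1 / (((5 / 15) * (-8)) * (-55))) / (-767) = -0.00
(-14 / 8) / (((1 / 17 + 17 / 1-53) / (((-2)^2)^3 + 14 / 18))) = 69377 / 21996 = 3.15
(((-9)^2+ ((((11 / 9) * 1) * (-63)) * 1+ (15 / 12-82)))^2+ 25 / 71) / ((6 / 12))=6692079 / 568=11781.83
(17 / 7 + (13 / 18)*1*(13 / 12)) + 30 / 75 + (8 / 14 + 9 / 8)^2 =2747119 / 423360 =6.49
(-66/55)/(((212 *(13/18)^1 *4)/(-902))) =1.77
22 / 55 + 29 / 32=209 / 160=1.31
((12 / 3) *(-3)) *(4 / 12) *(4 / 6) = -8 / 3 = -2.67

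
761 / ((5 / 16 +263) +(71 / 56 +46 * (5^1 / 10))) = 85232 / 32209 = 2.65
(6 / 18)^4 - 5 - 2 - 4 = -890 / 81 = -10.99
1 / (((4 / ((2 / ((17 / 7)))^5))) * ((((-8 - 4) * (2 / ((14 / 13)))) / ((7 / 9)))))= -1647086 / 498369807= -0.00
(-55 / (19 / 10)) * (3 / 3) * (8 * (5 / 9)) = -128.65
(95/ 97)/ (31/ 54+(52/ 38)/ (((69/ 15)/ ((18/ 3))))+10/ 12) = 0.31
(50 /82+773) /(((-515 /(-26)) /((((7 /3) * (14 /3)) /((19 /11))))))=888992104 /3610665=246.21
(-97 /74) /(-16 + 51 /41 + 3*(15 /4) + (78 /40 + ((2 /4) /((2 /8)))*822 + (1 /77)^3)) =-9078158705 /11374918720012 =-0.00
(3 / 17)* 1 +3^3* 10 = 270.18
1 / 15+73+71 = 2161 / 15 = 144.07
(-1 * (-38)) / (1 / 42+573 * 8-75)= 1596 / 189379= 0.01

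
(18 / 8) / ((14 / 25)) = 225 / 56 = 4.02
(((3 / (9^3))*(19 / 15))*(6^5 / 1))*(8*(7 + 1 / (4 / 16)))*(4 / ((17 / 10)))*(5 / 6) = 1070080 / 153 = 6993.99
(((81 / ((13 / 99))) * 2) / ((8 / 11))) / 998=88209 / 51896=1.70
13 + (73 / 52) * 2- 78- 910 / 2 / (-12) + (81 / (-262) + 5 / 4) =-238435 / 10218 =-23.33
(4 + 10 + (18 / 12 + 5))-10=21 / 2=10.50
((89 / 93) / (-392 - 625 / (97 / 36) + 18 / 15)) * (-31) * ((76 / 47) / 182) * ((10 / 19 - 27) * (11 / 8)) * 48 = -43423990 / 58718933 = -0.74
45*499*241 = 5411655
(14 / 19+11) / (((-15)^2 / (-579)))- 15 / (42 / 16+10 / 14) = -9245293 / 266475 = -34.69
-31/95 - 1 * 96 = -9151/95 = -96.33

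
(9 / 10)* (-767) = -6903 / 10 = -690.30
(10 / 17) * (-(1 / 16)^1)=-0.04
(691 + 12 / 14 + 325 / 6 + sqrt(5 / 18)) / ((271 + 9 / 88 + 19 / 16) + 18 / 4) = 88 * sqrt(10) / 146145 + 2757304 / 1023015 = 2.70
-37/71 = -0.52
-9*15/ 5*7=-189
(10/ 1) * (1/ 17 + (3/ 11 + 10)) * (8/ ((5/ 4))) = 123648/ 187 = 661.22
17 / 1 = 17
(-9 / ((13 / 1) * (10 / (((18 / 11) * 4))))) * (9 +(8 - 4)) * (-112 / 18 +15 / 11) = 17316 / 605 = 28.62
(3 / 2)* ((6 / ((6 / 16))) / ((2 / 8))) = 96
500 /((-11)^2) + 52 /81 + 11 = 154603 /9801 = 15.77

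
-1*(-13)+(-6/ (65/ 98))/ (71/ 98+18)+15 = 27.52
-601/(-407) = 601/407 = 1.48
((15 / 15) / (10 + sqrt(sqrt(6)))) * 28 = 28 / (6^(1 / 4) + 10) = 2.42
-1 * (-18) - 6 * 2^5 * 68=-13038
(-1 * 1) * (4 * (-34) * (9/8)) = 153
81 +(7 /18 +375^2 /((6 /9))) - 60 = 1898630 /9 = 210958.89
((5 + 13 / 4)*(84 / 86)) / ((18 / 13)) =1001 / 172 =5.82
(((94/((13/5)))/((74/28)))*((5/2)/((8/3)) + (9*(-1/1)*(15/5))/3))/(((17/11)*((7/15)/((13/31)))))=-5001975/77996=-64.13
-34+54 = 20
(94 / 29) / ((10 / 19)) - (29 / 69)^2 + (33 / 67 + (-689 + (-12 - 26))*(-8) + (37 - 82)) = 5777.47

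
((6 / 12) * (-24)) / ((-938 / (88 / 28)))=132 / 3283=0.04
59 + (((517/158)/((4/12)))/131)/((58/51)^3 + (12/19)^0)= 400464017567/6784038574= 59.03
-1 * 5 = -5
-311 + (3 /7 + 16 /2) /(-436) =-949231 /3052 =-311.02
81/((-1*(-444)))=27/148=0.18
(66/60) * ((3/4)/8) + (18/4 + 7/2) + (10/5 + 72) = 82.10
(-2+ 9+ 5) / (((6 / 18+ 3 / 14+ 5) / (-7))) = -3528 / 233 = -15.14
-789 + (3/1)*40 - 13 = -682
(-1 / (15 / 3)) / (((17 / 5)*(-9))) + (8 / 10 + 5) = 4442 / 765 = 5.81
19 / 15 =1.27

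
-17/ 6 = -2.83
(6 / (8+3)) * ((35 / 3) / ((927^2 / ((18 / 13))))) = 140 / 13653783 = 0.00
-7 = -7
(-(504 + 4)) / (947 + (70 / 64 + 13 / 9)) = -0.53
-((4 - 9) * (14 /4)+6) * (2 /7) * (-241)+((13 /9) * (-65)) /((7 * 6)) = -794.09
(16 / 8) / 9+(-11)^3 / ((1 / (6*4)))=-287494 / 9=-31943.78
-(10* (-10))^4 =-100000000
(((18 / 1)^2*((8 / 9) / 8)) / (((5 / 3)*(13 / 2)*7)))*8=1728 / 455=3.80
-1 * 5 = -5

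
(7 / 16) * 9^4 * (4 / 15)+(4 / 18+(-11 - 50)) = 126841 / 180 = 704.67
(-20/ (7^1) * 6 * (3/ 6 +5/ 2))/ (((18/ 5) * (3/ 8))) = -800/ 21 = -38.10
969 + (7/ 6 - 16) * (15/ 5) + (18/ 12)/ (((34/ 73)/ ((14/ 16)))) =504461/ 544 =927.32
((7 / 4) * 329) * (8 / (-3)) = -4606 / 3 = -1535.33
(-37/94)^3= -50653/830584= -0.06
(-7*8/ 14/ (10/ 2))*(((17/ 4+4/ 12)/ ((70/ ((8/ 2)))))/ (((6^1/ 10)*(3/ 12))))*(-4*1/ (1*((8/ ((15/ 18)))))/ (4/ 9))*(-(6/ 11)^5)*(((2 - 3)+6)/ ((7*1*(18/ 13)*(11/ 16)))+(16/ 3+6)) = -0.76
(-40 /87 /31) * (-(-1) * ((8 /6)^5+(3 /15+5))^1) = -91504 /655371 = -0.14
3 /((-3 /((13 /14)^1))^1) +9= 113 /14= 8.07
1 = 1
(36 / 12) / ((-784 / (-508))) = 381 / 196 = 1.94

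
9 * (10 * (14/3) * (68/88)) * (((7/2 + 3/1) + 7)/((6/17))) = 273105/22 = 12413.86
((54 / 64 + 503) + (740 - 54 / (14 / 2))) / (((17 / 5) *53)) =1384465 / 201824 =6.86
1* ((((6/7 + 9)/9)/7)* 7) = 23/21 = 1.10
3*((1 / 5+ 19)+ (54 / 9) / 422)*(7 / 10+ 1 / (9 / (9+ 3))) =1236531 / 10550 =117.21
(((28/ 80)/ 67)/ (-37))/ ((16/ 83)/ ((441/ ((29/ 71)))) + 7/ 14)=-18191691/ 64447579390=-0.00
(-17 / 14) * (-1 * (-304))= -2584 / 7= -369.14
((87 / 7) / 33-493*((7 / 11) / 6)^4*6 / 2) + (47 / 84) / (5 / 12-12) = 124112657 / 879162768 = 0.14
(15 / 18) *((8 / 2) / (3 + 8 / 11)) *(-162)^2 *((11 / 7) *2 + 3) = 41378040 / 287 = 144174.36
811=811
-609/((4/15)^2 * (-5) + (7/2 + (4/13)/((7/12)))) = -171990/1037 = -165.85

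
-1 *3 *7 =-21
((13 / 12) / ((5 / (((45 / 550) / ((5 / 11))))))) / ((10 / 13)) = 507 / 10000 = 0.05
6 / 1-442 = -436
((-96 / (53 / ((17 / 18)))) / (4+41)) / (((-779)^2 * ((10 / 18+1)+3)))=-272 / 19779982395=-0.00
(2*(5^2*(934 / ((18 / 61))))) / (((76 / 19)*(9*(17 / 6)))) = 712175 / 459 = 1551.58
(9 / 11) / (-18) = -1 / 22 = -0.05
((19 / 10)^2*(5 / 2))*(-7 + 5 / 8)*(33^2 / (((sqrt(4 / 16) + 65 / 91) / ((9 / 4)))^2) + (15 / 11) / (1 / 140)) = -54119947833 / 239360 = -226102.72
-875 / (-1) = 875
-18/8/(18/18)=-9/4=-2.25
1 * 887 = 887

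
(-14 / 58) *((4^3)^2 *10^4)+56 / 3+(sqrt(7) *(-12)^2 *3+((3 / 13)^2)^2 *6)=-9885734.90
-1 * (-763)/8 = 763/8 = 95.38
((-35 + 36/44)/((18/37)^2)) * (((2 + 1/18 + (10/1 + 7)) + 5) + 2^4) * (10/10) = -46391303/8019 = -5785.17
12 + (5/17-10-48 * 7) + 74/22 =-61774/187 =-330.34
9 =9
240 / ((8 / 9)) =270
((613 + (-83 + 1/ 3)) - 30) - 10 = 1471/ 3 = 490.33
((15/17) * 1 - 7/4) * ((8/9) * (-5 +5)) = 0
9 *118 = 1062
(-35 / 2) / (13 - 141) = 35 / 256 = 0.14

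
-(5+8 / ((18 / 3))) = -19 / 3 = -6.33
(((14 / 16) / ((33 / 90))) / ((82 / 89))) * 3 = 28035 / 3608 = 7.77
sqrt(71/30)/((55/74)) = 37 * sqrt(2130)/825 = 2.07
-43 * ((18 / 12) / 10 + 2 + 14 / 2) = -7869 / 20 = -393.45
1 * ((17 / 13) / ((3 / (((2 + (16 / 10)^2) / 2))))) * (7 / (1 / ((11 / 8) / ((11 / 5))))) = 2261 / 520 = 4.35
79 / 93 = 0.85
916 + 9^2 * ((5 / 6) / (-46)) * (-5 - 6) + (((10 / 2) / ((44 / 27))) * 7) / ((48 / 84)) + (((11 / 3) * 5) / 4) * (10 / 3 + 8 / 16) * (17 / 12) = 217415227 / 218592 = 994.62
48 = 48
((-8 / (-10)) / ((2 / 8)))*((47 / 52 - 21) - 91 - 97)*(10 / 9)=-28856 / 39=-739.90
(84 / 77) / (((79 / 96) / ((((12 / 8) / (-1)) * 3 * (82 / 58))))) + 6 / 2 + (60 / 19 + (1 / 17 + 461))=458.78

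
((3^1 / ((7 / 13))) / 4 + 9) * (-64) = -4656 / 7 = -665.14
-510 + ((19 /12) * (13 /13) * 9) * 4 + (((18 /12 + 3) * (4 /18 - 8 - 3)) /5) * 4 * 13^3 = -85696.60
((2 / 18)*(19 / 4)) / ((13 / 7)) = 133 / 468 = 0.28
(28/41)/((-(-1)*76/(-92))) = -0.83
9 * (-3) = -27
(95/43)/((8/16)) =190/43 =4.42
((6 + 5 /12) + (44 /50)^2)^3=156878610917237 /421875000000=371.86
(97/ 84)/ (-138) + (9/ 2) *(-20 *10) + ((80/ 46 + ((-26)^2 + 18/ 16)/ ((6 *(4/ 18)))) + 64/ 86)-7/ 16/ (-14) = -97111703/ 249228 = -389.65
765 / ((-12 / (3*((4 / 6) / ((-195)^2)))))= -17 / 5070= -0.00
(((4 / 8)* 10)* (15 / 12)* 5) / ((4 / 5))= 625 / 16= 39.06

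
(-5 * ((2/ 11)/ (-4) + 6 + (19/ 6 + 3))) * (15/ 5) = -2000/ 11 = -181.82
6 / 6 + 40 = 41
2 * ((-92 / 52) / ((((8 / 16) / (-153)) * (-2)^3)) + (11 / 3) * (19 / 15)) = -126.06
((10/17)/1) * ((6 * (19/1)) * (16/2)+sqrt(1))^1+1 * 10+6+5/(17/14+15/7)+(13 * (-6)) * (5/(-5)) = 505406/799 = 632.55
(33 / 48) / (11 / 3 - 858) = -3 / 3728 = -0.00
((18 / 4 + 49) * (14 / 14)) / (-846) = -107 / 1692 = -0.06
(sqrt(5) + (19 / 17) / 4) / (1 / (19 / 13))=361 / 884 + 19 * sqrt(5) / 13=3.68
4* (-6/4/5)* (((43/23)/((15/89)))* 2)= -15308/575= -26.62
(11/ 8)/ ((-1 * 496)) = -11/ 3968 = -0.00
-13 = -13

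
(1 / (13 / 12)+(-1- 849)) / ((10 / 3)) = -16557 / 65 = -254.72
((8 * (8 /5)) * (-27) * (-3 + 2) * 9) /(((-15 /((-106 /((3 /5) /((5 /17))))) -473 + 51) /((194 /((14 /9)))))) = -1439150976 /1564549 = -919.85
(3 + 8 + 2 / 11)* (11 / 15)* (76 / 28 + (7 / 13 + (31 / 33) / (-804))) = 321876691 / 12072060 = 26.66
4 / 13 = 0.31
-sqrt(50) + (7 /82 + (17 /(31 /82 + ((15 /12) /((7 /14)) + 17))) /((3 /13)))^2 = 577777853689 /40196240100-5 * sqrt(2) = 7.30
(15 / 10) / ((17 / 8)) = 12 / 17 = 0.71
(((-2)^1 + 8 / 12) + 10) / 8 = 13 / 12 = 1.08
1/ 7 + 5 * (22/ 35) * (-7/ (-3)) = 157/ 21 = 7.48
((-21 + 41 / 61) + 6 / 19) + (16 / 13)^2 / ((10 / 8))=-18412114 / 979355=-18.80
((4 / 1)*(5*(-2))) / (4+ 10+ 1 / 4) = -160 / 57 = -2.81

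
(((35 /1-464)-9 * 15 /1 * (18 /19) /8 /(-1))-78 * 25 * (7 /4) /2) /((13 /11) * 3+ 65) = -221463 /7163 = -30.92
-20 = -20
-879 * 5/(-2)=4395/2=2197.50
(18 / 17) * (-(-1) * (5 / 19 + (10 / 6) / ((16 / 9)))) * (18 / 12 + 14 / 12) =1095 / 323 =3.39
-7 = -7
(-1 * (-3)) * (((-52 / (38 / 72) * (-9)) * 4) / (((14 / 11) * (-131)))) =-1111968 / 17423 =-63.82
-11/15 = -0.73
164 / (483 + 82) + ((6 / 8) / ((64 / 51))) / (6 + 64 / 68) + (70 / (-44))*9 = -2617473953 / 187742720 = -13.94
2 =2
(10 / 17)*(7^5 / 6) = 84035 / 51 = 1647.75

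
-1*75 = -75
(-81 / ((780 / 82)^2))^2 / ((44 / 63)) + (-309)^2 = 95482.15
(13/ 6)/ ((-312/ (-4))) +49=1765/ 36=49.03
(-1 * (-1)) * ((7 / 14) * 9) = 9 / 2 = 4.50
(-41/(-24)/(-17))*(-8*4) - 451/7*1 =-61.21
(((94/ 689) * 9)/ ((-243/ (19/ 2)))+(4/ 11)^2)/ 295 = 37919/ 132806817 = 0.00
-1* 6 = -6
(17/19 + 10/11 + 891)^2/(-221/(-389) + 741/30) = 135442281470240/4293536533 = 31545.62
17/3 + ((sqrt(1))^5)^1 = 20/3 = 6.67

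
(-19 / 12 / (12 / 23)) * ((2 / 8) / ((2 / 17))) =-7429 / 1152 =-6.45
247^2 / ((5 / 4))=244036 / 5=48807.20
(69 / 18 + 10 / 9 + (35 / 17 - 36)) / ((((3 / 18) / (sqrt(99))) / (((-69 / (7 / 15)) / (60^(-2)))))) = 33060798000 *sqrt(11) / 119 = 921430775.09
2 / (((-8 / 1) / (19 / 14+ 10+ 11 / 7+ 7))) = -279 / 56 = -4.98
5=5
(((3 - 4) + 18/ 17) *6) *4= 1.41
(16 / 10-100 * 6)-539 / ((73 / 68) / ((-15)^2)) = -41451916 / 365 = -113566.89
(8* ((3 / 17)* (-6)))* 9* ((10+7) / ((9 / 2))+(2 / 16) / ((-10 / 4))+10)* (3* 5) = -266868 / 17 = -15698.12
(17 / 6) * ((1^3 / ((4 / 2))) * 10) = 85 / 6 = 14.17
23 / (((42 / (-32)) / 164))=-60352 / 21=-2873.90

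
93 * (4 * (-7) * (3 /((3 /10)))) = -26040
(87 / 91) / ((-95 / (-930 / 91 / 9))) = 1798 / 157339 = 0.01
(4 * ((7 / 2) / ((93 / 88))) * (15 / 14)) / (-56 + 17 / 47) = -4136 / 16213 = -0.26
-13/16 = -0.81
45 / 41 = 1.10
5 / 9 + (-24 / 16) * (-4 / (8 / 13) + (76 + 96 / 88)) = -41711 / 396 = -105.33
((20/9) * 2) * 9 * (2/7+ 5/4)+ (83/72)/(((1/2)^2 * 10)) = 77981/1260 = 61.89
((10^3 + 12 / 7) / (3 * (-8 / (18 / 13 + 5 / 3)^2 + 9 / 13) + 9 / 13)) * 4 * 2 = 368817176 / 8811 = 41858.72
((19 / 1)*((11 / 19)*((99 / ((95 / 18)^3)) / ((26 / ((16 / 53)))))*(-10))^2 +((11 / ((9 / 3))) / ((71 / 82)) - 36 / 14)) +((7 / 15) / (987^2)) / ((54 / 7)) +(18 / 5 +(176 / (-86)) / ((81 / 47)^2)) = 757910590667015441927742001217 / 164291184746523312857971751250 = 4.61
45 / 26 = 1.73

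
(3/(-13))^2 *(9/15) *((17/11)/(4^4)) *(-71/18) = -3621/4759040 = -0.00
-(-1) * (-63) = -63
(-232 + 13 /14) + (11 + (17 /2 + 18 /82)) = -211.35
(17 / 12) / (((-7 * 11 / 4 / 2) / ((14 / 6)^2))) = -238 / 297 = -0.80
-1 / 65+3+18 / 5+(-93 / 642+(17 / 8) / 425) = 1792931 / 278200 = 6.44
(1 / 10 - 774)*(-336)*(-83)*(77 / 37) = -8309271432 / 185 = -44914980.71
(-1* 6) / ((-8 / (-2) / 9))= -27 / 2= -13.50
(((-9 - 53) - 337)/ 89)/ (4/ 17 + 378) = -6783/ 572270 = -0.01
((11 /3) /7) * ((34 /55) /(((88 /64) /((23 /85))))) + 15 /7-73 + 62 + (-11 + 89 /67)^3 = -1586638095466 /1736906325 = -913.49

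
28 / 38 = 14 / 19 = 0.74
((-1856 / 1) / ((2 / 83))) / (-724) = 106.39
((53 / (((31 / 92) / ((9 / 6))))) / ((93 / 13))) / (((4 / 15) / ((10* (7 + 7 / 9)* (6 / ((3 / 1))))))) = 55464500 / 2883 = 19238.47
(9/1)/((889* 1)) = 9/889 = 0.01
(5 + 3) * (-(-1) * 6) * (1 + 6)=336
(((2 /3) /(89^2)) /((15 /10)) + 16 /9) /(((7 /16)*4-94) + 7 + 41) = -506960 /12618153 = -0.04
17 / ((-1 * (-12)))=17 / 12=1.42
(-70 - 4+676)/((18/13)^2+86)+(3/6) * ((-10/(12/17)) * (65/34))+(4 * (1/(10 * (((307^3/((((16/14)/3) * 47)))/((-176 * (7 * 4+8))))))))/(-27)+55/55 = -3084486204757339/541684022158440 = -5.69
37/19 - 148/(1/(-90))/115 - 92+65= 39668/437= 90.77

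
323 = 323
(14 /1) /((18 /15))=35 /3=11.67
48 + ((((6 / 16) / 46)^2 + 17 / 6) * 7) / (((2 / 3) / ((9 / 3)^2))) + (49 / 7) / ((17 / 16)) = 322.34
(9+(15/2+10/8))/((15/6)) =7.10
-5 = -5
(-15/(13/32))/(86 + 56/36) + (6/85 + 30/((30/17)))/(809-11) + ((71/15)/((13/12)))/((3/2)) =145484441/57904210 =2.51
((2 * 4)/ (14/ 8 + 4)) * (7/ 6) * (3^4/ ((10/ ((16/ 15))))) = 8064/ 575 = 14.02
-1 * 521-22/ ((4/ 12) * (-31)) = -16085/ 31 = -518.87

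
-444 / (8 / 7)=-777 / 2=-388.50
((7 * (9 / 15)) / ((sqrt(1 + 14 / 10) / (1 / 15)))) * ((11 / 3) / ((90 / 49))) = 3773 * sqrt(15) / 40500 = 0.36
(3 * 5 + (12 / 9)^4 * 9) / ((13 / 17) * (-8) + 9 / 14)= -93058 / 11727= -7.94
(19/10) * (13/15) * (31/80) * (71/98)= 543647/1176000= 0.46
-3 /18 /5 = -1 /30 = -0.03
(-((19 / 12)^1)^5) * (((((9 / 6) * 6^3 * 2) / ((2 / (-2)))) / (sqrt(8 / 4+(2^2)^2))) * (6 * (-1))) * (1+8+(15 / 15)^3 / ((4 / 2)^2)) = -91615663 * sqrt(2) / 1536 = -84351.64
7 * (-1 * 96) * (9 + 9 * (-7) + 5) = 32928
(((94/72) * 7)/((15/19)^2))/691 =118769/5597100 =0.02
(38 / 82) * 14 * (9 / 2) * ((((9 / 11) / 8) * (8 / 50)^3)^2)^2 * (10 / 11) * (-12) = -772032135168 / 78714978694915771484375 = -0.00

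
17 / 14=1.21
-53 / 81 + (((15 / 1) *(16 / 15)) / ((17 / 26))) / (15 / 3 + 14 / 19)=542015 / 150093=3.61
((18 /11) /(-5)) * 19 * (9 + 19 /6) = -4161 /55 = -75.65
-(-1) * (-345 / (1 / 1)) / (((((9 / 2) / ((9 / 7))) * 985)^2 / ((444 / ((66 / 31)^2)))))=-0.00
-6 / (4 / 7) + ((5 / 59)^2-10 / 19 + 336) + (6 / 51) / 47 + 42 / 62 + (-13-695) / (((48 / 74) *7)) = 1946383532605 / 11467378237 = 169.73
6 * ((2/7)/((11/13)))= 156/77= 2.03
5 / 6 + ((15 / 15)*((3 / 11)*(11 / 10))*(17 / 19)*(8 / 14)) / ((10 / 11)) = 19991 / 19950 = 1.00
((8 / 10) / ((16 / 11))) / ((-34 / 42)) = -231 / 340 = -0.68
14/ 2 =7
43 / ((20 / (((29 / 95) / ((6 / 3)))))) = 1247 / 3800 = 0.33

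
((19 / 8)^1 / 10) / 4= 0.06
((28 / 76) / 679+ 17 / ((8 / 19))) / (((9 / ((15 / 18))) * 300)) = 595297 / 47770560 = 0.01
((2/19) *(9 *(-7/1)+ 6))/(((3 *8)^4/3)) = -1/18432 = -0.00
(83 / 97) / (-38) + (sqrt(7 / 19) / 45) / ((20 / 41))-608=-2241171 / 3686 + 41 * sqrt(133) / 17100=-607.99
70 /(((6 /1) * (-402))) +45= 54235 /1206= 44.97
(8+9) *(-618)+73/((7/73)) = -68213/7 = -9744.71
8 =8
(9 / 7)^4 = 6561 / 2401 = 2.73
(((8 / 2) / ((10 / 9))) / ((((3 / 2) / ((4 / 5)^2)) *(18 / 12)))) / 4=32 / 125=0.26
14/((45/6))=28/15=1.87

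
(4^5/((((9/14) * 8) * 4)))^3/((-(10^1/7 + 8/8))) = -629407744/12393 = -50787.36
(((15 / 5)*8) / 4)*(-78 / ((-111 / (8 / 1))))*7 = 8736 / 37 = 236.11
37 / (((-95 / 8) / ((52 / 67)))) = -15392 / 6365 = -2.42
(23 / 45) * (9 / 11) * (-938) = -21574 / 55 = -392.25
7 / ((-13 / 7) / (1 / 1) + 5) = 49 / 22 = 2.23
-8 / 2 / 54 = -2 / 27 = -0.07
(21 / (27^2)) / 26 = 7 / 6318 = 0.00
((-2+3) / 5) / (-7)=-1 / 35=-0.03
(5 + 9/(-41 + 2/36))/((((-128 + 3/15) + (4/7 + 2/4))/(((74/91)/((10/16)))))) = -320864/6537927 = -0.05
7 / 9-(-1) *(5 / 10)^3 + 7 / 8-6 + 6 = 16 / 9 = 1.78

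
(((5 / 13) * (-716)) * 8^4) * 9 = -131973120 / 13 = -10151778.46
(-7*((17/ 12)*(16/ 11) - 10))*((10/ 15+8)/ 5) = 47684/ 495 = 96.33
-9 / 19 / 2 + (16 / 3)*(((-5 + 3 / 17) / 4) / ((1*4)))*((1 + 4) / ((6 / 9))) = -7943 / 646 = -12.30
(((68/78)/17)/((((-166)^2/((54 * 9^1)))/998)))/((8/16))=161676/89557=1.81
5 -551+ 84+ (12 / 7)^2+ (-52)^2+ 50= 112452 / 49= 2294.94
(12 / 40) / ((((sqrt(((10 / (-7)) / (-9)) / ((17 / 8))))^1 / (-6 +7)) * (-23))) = -9 * sqrt(595) / 4600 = -0.05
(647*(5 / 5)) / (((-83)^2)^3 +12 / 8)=1294 / 653880746741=0.00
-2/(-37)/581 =2/21497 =0.00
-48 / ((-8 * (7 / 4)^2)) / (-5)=-96 / 245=-0.39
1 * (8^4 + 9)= 4105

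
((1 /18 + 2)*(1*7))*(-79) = -20461 /18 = -1136.72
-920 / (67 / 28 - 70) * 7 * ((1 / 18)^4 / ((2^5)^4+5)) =11270 / 13023347708313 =0.00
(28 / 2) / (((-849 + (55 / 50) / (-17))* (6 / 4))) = -4760 / 433023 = -0.01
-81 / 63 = -9 / 7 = -1.29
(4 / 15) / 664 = 1 / 2490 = 0.00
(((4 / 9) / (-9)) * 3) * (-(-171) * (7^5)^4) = -6064212238618512076 / 3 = -2021404079539504025.33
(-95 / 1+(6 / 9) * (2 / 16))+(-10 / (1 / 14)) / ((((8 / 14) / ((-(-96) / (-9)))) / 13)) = 406541 / 12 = 33878.42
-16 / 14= -8 / 7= -1.14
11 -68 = -57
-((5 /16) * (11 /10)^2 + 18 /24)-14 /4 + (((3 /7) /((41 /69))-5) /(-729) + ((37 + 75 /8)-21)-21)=-16554103 /66951360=-0.25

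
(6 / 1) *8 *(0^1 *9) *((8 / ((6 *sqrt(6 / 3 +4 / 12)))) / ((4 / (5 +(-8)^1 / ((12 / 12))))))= 0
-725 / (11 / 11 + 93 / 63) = -15225 / 52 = -292.79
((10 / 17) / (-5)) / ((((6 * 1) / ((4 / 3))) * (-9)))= 4 / 1377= 0.00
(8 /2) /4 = 1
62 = 62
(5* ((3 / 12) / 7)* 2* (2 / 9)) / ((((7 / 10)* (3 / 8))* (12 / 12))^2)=32000 / 27783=1.15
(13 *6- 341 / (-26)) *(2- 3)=-2369 / 26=-91.12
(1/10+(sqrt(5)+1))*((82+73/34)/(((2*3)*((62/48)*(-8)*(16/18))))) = -25749*sqrt(5)/16864 - 283239/168640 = -5.09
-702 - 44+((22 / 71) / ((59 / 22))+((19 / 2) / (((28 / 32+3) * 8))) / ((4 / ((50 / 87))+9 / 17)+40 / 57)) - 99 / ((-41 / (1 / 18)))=-787838297115263 / 1056490100389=-745.71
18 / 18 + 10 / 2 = 6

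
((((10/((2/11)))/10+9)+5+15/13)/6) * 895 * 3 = 9242.60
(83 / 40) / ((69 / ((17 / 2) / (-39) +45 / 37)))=0.03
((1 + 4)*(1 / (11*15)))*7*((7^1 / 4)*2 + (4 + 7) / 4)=175 / 132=1.33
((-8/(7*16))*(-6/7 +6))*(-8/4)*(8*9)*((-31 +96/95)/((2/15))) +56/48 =-9493565/798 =-11896.70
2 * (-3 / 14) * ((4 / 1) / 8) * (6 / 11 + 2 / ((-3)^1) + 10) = -163 / 77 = -2.12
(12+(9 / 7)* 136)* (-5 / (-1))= 934.29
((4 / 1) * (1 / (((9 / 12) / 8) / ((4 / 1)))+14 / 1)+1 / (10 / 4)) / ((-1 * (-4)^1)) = 1703 / 30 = 56.77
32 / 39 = 0.82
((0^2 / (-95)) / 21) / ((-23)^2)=0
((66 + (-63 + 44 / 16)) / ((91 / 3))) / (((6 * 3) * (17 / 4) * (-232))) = -23 / 2153424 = -0.00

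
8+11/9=83/9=9.22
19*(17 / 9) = 323 / 9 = 35.89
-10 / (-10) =1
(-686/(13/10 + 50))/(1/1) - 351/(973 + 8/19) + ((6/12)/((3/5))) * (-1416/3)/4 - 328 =-154641476/351405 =-440.07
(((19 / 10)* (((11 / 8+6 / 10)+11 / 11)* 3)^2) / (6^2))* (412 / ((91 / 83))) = 328597913 / 208000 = 1579.80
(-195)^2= 38025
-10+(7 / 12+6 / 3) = -89 / 12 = -7.42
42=42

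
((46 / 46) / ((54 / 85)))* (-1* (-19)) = 1615 / 54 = 29.91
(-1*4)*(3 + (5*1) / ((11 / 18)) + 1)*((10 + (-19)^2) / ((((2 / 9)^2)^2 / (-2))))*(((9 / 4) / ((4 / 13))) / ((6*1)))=6360384303 / 352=18069273.59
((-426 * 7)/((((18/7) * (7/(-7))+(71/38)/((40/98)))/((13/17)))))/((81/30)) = -420.98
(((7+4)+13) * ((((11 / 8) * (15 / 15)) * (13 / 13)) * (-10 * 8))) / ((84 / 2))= -440 / 7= -62.86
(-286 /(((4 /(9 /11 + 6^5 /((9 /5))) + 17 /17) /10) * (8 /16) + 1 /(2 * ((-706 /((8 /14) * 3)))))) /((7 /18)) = -1727435801520 /114701143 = -15060.32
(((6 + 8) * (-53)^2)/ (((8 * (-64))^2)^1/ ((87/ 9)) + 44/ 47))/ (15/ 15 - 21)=-26800669/ 369635800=-0.07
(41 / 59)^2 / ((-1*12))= -1681 / 41772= -0.04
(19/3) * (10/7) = 190/21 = 9.05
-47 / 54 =-0.87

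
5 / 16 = 0.31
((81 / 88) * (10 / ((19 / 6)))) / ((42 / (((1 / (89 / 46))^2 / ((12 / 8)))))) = 142830 / 11588423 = 0.01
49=49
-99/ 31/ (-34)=99/ 1054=0.09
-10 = -10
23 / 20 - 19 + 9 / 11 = -3747 / 220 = -17.03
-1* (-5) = 5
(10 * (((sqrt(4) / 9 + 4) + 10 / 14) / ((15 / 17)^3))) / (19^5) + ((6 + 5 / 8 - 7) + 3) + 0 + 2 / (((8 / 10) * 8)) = 2.94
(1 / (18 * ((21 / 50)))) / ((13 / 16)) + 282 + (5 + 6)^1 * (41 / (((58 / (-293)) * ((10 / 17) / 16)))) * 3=-185629.37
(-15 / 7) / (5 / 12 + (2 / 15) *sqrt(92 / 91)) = -292500 / 50987 + 14400 *sqrt(2093) / 356909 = -3.89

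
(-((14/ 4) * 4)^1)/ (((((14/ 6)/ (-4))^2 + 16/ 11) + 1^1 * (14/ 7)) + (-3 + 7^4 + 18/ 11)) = -22176/ 3807035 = -0.01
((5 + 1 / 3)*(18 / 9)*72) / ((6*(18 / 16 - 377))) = -1024 / 3007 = -0.34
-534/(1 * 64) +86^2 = 7387.66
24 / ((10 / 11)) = 132 / 5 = 26.40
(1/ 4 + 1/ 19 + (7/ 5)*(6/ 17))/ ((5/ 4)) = 5147/ 8075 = 0.64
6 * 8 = 48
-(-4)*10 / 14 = 20 / 7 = 2.86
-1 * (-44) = 44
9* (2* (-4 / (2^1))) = -36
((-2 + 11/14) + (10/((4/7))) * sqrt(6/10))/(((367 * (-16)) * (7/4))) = -0.00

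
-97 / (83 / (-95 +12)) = 97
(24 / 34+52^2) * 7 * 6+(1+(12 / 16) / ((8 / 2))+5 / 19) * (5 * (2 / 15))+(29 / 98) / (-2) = 14383383397 / 126616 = 113598.47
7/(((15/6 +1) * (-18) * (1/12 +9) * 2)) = -2/327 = -0.01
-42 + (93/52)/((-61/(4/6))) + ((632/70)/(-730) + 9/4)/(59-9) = -85045758501/2026115000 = -41.97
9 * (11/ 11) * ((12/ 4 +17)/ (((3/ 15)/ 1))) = 900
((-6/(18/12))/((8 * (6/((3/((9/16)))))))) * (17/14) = -34/63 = -0.54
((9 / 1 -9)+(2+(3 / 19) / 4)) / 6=155 / 456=0.34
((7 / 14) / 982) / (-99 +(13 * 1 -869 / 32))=-8 / 1777911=-0.00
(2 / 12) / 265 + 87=138331 / 1590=87.00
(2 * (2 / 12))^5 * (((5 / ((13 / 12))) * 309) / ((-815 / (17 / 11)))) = -7004 / 629343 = -0.01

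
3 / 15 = 1 / 5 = 0.20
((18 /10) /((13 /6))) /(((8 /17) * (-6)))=-153 /520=-0.29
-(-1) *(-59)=-59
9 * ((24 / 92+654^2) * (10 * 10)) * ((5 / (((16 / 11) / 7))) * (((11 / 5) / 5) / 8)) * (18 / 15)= 112486596453 / 184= 611340198.11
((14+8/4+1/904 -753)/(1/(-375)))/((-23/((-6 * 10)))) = 3747639375/5198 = 720977.18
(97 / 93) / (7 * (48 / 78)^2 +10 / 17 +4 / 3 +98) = 278681 / 27406232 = 0.01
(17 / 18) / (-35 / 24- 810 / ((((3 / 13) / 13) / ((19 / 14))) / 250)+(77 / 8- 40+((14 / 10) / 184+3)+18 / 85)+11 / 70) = -930580 / 15254365189071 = -0.00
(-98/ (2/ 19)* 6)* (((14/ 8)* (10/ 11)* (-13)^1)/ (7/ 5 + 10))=111475/ 11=10134.09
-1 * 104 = -104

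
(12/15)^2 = 16/25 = 0.64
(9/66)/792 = 1/5808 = 0.00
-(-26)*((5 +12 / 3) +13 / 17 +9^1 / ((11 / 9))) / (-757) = -83278 / 141559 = -0.59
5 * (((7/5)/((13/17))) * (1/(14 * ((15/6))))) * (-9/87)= -51/1885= -0.03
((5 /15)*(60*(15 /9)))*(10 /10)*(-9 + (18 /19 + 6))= -1300 /19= -68.42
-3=-3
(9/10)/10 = 9/100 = 0.09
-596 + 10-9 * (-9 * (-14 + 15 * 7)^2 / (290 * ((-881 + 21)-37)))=-3925819 / 6670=-588.58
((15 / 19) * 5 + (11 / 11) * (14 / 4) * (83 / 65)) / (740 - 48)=20789 / 1709240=0.01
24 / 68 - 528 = -8970 / 17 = -527.65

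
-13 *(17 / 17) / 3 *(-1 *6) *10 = 260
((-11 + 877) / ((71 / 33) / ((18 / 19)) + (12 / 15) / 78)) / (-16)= -8359065 / 352324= -23.73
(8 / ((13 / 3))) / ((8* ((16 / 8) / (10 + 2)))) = 18 / 13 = 1.38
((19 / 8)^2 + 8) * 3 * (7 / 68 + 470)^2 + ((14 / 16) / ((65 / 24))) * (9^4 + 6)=174002100711867 / 19235840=9045724.06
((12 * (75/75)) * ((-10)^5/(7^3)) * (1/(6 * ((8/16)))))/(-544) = 12500/5831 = 2.14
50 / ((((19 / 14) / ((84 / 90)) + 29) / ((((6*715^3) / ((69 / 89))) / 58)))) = 318811668175000 / 3981323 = 80076815.72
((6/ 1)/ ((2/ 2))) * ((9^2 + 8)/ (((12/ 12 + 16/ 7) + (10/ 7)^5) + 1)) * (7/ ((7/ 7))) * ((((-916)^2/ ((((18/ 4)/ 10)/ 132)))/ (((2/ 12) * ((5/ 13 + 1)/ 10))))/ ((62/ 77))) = 7739019548882702080/ 1599879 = 4837253035312.48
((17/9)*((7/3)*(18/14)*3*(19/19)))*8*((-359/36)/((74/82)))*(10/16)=-1251115/1332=-939.28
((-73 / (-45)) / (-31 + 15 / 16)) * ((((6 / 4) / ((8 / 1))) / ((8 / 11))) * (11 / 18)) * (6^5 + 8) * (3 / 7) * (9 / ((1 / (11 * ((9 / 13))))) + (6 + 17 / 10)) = -12168596957 / 5627700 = -2162.27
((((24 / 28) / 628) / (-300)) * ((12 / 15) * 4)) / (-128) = 1 / 8792000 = 0.00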